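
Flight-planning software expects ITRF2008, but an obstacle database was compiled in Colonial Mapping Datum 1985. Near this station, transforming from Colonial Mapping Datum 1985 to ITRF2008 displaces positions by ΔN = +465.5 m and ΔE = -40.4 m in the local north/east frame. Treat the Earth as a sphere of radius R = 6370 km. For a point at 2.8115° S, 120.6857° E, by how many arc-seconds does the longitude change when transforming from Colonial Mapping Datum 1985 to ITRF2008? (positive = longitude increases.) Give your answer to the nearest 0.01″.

Δλ = -1.31″

At latitude -2.8115°, cos φ = 0.998796.
One radian of longitude at latitude φ spans R cos φ, so Δλ = ΔE / (R cos φ) = -40.4 / (6370000 × 0.998796) = -6.3499e-06 rad = -1.310″.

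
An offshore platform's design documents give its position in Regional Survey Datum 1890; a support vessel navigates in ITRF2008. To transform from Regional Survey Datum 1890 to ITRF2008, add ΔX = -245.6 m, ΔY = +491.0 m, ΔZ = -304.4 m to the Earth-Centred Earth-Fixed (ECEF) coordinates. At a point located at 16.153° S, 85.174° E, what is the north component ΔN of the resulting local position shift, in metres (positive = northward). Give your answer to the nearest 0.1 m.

ΔN = -162.0 m

At φ = -16.153°, λ = 85.174°: sin φ = -0.278203, cos φ = 0.960522, sin λ = 0.996455, cos λ = 0.084130.
ΔN = −sin φ cos λ·ΔX − sin φ sin λ·ΔY + cos φ·ΔZ = −(-0.278203)(0.084130)(-245.6) − (-0.278203)(0.996455)(491.0) + (0.960522)(-304.4) = -162.02 m.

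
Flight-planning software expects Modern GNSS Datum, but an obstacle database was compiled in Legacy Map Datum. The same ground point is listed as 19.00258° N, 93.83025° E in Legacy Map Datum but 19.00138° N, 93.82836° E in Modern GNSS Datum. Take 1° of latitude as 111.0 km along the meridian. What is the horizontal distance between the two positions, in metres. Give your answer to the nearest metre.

239 m

Δφ = 19.00138° − 19.00258° = -0.00120°; Δλ = 93.82836° − 93.83025° = -0.00189°.
ΔN = Δφ × 111000 = -133.2 m; ΔE = Δλ × 111000 × cos(19.00258°) = -0.00189 × 111000 × 0.945504 = -198.4 m.
Distance = √(ΔE² + ΔN²) = √((-198.4)² + (-133.2)²) = 238.9 m.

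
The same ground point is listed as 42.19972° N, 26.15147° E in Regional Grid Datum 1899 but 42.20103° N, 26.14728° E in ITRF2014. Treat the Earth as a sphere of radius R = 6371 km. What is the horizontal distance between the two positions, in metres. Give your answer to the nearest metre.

Δφ = 42.20103° − 42.19972° = +0.00131°; Δλ = 26.14728° − 26.15147° = -0.00419°.
1° along a meridian = πR/180 = 111195 m.
ΔN = Δφ × 111195 = 145.7 m; ΔE = Δλ × 111195 × cos(42.19972°) = -0.00419 × 111195 × 0.740808 = -345.1 m.
Distance = √(ΔE² + ΔN²) = √((-345.1)² + 145.7²) = 374.6 m.

375 m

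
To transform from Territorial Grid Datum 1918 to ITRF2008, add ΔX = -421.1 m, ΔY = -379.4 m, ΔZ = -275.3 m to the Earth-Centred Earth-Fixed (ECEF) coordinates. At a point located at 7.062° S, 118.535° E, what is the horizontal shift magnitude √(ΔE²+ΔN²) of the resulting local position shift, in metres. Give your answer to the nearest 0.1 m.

622.6 m

The local east axis at (φ, λ) is (−sin λ, cos λ, 0), so ΔE = −sin(118.535°)·(-421.1) + cos(118.535°)·(-379.4) = 551.18 m.
The local north axis is (−sin φ cos λ, −sin φ sin λ, cos φ), giving ΔN = 24.731 − 40.979 − 273.211 = -289.46 m.
Horizontal magnitude = √(ΔE² + ΔN²) = √(551.18² + (-289.46)²) = 622.57 m.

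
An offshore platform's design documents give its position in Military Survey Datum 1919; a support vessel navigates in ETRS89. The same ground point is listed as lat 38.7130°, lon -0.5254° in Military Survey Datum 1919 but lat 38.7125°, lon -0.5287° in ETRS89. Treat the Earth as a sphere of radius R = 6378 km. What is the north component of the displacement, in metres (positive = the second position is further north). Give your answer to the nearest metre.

ΔN = -56 m

Δφ = 38.7125° − 38.7130° = -0.0005°; Δλ = -0.5287° − -0.5254° = -0.0033°.
1° along a meridian = πR/180 = 111317 m.
ΔN = Δφ × 111317 = -55.7 m; ΔE = Δλ × 111317 × cos(38.7130°) = -0.0033 × 111317 × 0.780289 = -286.6 m.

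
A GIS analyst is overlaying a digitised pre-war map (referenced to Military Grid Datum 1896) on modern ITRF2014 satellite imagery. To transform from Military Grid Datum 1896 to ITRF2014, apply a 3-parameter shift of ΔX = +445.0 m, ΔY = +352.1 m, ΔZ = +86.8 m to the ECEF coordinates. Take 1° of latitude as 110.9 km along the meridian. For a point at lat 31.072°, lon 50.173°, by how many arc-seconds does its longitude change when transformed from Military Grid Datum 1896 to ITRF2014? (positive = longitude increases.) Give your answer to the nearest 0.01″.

sin φ = 0.516115, cos φ = 0.856519, sin λ = 0.767982, cos λ = 0.640472.
East component: ΔE = −sin λ·ΔX + cos λ·ΔY = −(0.767982)(445.0) + (0.640472)(352.1) = -116.24 m.
1° of latitude spans 110900 m; at latitude φ, 1° of longitude spans that × cos φ = 94988.0 m, so Δλ = -116.24 / 94988.0 × 3600 = -4.406″.

Δλ = -4.41″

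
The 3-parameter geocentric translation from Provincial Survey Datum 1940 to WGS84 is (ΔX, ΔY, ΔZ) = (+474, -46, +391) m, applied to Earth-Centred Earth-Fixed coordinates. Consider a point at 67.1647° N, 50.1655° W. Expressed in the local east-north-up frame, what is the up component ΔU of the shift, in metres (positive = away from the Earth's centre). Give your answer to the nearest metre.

At φ = 67.1647°, λ = -50.1655°: sin φ = 0.921624, cos φ = 0.388083, sin λ = -0.767898, cos λ = 0.640572.
ΔU = cos φ cos λ·ΔX + cos φ sin λ·ΔY + sin φ·ΔZ = (0.388083)(0.640572)(474) + (0.388083)(-0.767898)(-46) + (0.921624)(391) = 491.90 m.

ΔU = 492 m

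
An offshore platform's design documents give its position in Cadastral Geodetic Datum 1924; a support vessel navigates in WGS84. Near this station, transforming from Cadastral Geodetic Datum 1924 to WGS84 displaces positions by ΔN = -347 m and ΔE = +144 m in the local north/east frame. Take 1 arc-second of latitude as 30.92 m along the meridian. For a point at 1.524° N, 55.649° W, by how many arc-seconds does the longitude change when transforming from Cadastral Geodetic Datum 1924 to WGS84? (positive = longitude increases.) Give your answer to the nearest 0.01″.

At latitude 1.524°, cos φ = 0.999646.
1″ of longitude at this latitude = 30.92 × cos φ = 30.9091 m, so Δλ = 144.0 / 30.9091 = 4.659″.

Δλ = 4.66″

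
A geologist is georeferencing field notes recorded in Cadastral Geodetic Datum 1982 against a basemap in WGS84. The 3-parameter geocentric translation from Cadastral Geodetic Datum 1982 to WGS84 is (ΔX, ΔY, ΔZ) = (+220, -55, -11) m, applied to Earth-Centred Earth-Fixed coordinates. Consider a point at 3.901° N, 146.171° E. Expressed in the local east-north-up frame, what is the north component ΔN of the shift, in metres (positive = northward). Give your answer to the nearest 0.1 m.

At φ = 3.901°, λ = 146.171°: sin φ = 0.068033, cos φ = 0.997683, sin λ = 0.556716, cos λ = -0.830703.
ΔN = −sin φ cos λ·ΔX − sin φ sin λ·ΔY + cos φ·ΔZ = −(0.068033)(-0.830703)(220) − (0.068033)(0.556716)(-55) + (0.997683)(-11) = 3.54 m.

ΔN = 3.5 m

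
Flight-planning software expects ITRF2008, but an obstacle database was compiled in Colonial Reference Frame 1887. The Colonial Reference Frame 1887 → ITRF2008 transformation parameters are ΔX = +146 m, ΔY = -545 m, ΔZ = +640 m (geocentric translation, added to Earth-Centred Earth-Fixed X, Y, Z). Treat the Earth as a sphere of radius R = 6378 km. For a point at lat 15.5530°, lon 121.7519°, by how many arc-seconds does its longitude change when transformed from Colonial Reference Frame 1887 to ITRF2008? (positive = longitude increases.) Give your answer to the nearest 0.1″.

Δλ = 5.5″

sin φ = 0.268130, cos φ = 0.963383, sin λ = 0.850335, cos λ = -0.526242.
East component: ΔE = −sin λ·ΔX + cos λ·ΔY = −(0.850335)(146) + (-0.526242)(-545) = 162.65 m.
1° of latitude spans πR/180 = 111317 m; at latitude φ, 1° of longitude spans that × cos φ = 107241.0 m, so Δλ = 162.65 / 107241.0 × 3600 = 5.460″.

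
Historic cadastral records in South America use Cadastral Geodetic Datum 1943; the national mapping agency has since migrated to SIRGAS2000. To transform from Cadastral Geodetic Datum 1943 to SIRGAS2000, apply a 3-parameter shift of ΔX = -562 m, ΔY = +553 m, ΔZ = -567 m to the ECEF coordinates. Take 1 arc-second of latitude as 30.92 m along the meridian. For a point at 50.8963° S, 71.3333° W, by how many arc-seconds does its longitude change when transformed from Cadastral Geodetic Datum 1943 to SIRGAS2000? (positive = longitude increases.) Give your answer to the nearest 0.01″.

sin φ = -0.776006, cos φ = 0.630726, sin λ = -0.947396, cos λ = 0.320062.
East component: ΔE = −sin λ·ΔX + cos λ·ΔY = −(-0.947396)(-562) + (0.320062)(553) = -355.44 m.
1° of latitude spans 3600 × 30.92 = 111312 m; at latitude φ, 1° of longitude spans that × cos φ = 70207.4 m, so Δλ = -355.44 / 70207.4 × 3600 = -18.226″.

Δλ = -18.23″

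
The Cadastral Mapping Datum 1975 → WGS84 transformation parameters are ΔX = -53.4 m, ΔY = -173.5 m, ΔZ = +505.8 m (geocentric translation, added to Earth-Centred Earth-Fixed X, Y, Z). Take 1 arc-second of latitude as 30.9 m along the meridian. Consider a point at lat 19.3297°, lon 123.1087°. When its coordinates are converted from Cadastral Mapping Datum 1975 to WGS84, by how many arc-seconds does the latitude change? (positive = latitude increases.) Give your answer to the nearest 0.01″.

Δφ = 16.69″

sin φ = 0.331004, cos φ = 0.943629, sin λ = 0.837636, cos λ = -0.546229.
North component: ΔN = −sin φ cos λ·ΔX − sin φ sin λ·ΔY + cos φ·ΔZ = −(0.331004)(-0.546229)(-53.4) − (0.331004)(0.837636)(-173.5) + (0.943629)(505.8) = 515.74 m.
1° of latitude spans 3600 × 30.90 = 111240 m, so Δφ = 515.74 / 111240 × 3600 = 16.691″.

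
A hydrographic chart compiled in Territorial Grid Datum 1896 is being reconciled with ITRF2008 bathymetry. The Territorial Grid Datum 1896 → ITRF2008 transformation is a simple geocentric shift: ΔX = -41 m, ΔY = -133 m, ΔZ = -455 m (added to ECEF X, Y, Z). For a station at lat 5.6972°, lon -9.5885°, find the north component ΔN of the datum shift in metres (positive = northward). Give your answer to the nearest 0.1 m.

ΔN = -450.9 m

At φ = 5.6972°, λ = -9.5885°: sin φ = 0.099271, cos φ = 0.995060, sin λ = -0.166571, cos λ = 0.986029.
ΔN = −sin φ cos λ·ΔX − sin φ sin λ·ΔY + cos φ·ΔZ = −(0.099271)(0.986029)(-41) − (0.099271)(-0.166571)(-133) + (0.995060)(-455) = -450.94 m.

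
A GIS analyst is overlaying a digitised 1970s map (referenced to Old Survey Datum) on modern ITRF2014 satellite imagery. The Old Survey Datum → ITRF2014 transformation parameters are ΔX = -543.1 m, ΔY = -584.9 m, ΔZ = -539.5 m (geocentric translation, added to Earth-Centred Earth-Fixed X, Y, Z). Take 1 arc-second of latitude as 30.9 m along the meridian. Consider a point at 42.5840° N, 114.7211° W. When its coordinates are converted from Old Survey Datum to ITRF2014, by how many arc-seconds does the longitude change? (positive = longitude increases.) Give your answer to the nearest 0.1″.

sin φ = 0.676670, cos φ = 0.736286, sin λ = -0.908354, cos λ = -0.418202.
East component: ΔE = −sin λ·ΔX + cos λ·ΔY = −(-0.908354)(-543.1) + (-0.418202)(-584.9) = -248.72 m.
1° of latitude spans 3600 × 30.90 = 111240 m; at latitude φ, 1° of longitude spans that × cos φ = 81904.5 m, so Δλ = -248.72 / 81904.5 × 3600 = -10.932″.

Δλ = -10.9″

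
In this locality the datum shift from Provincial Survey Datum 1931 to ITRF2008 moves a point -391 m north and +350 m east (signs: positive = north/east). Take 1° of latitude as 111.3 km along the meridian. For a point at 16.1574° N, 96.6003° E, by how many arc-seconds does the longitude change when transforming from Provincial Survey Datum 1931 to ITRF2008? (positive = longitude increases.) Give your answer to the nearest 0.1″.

At latitude 16.1574°, cos φ = 0.960501.
1° of longitude at this latitude = 111.3 × cos φ = 106.90 km, so Δλ = 350.0 / 106903.7 = 0.0032740° = 11.786″.

Δλ = 11.8″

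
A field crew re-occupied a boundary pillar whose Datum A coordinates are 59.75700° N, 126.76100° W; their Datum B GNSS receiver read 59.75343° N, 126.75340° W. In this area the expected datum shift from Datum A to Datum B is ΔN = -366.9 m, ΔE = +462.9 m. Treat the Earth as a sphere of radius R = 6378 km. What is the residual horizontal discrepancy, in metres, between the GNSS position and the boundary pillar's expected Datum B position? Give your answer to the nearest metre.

48 m

Observed coordinate differences: Δφ = -0.00357°, Δλ = +0.00760°.
Converting to metres (1° lat = 111317 m, cos φ = 0.503668): observed ΔN = -397.4 m, observed ΔE = 426.1 m.
Subtracting the expected shift leaves a residual of -397.4 − (-366.9) = -30.5 m north and 426.1 − (462.9) = -36.8 m east.
Residual distance = √((-30.5)² + (-36.8)²) = 47.8 m.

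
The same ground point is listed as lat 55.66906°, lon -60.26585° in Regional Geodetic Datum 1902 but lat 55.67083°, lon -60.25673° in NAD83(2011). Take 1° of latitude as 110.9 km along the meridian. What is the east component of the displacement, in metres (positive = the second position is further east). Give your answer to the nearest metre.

Δφ = 55.67083° − 55.66906° = +0.00177°; Δλ = -60.25673° − -60.26585° = +0.00912°.
ΔN = Δφ × 110900 = 196.3 m; ΔE = Δλ × 110900 × cos(55.66906°) = +0.00912 × 110900 × 0.563972 = 570.4 m.

ΔE = 570 m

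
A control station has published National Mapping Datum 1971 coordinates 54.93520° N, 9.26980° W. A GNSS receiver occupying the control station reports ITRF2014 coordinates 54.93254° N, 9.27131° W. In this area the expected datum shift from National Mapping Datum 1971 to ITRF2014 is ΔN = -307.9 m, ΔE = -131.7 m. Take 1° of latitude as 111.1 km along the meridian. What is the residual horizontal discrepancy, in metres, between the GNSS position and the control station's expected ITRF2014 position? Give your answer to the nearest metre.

37 m

Observed coordinate differences: Δφ = -0.00266°, Δλ = -0.00151°.
Converting to metres (1° lat = 111100 m, cos φ = 0.574503): observed ΔN = -295.5 m, observed ΔE = -96.4 m.
Subtracting the expected shift leaves a residual of -295.5 − (-307.9) = 12.4 m north and -96.4 − (-131.7) = 35.3 m east.
Residual distance = √(12.4² + 35.3²) = 37.4 m.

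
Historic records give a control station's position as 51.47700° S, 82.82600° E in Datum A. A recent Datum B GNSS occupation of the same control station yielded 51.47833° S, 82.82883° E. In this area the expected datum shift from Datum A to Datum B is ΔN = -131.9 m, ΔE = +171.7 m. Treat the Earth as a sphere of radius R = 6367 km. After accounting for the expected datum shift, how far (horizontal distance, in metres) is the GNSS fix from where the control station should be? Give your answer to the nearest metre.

Observed coordinate differences: Δφ = -0.00133°, Δλ = +0.00283°.
Converting to metres (1° lat = 111125 m, cos φ = 0.622829): observed ΔN = -147.8 m, observed ΔE = 195.9 m.
Subtracting the expected shift leaves a residual of -147.8 − (-131.9) = -15.9 m north and 195.9 − (171.7) = 24.2 m east.
Residual distance = √((-15.9)² + 24.2²) = 28.9 m.

29 m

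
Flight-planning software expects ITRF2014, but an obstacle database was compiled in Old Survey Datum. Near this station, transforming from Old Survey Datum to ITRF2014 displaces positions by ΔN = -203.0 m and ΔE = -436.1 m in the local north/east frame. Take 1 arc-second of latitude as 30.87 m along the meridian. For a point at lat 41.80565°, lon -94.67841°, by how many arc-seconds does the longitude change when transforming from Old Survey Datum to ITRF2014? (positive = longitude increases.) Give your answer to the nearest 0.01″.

At latitude 41.80565°, cos φ = 0.745410.
1″ of longitude at this latitude = 30.87 × cos φ = 23.0108 m, so Δλ = -436.1 / 23.0108 = -18.952″.

Δλ = -18.95″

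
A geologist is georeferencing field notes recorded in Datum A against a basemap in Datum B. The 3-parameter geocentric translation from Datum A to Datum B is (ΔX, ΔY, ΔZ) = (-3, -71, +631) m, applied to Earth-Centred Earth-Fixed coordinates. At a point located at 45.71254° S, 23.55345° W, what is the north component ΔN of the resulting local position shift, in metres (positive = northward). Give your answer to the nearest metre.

The local north axis is (−sin φ cos λ, −sin φ sin λ, cos φ), giving ΔN = -1.969 + 20.310 + 440.601 = 458.94 m.

ΔN = 459 m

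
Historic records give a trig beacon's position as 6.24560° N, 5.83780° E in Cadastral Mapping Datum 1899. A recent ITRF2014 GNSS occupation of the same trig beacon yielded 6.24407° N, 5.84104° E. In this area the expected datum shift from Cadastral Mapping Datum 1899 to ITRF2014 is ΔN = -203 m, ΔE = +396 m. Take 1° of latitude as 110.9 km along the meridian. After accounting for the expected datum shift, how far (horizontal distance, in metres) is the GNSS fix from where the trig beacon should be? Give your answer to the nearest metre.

51 m

Observed coordinate differences: Δφ = -0.00153°, Δλ = +0.00324°.
Converting to metres (1° lat = 110900 m, cos φ = 0.994065): observed ΔN = -169.7 m, observed ΔE = 357.2 m.
Subtracting the expected shift leaves a residual of -169.7 − (-203) = 33.3 m north and 357.2 − (396) = -38.8 m east.
Residual distance = √(33.3² + (-38.8)²) = 51.2 m.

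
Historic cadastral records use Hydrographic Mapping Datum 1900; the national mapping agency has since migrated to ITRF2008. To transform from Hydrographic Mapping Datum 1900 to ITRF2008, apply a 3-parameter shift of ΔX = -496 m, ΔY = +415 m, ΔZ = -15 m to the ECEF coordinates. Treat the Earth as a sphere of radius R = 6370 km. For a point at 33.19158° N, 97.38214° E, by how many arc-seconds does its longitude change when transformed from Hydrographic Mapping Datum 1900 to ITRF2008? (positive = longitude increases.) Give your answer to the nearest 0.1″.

sin φ = 0.547440, cos φ = 0.836845, sin λ = 0.991711, cos λ = -0.128486.
East component: ΔE = −sin λ·ΔX + cos λ·ΔY = −(0.991711)(-496) + (-0.128486)(415) = 438.57 m.
1° of latitude spans πR/180 = 111177 m; at latitude φ, 1° of longitude spans that × cos φ = 93038.3 m, so Δλ = 438.57 / 93038.3 × 3600 = 16.970″.

Δλ = 17.0″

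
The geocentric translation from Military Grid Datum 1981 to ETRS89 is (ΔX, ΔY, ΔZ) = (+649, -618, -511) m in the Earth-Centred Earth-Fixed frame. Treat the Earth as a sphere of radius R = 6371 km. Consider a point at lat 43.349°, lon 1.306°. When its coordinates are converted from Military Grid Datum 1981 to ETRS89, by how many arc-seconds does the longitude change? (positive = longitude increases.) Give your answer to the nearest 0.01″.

sin φ = 0.686441, cos φ = 0.727186, sin λ = 0.022792, cos λ = 0.999740.
East component: ΔE = −sin λ·ΔX + cos λ·ΔY = −(0.022792)(649) + (0.999740)(-618) = -632.63 m.
1° of latitude spans πR/180 = 111195 m; at latitude φ, 1° of longitude spans that × cos φ = 80859.4 m, so Δλ = -632.63 / 80859.4 × 3600 = -28.166″.

Δλ = -28.17″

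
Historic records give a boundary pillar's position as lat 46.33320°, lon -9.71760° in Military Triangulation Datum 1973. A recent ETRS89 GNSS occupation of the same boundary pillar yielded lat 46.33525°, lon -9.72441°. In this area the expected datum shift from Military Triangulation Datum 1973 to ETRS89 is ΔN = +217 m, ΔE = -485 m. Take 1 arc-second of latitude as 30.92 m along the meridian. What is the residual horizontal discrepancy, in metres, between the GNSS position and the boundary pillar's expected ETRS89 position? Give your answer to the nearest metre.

40 m

Observed coordinate differences: Δφ = +0.00205°, Δλ = -0.00681°.
Converting to metres (1° lat = 111312 m, cos φ = 0.690463): observed ΔN = 228.2 m, observed ΔE = -523.4 m.
Subtracting the expected shift leaves a residual of 228.2 − (217) = 11.2 m north and -523.4 − (-485) = -38.4 m east.
Residual distance = √(11.2² + (-38.4)²) = 40.0 m.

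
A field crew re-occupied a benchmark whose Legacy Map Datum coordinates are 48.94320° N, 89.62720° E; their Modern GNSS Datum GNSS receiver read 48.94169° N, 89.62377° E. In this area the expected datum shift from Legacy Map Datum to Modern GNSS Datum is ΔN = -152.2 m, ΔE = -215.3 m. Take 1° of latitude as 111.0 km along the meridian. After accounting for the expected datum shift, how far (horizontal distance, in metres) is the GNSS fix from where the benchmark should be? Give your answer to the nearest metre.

Observed coordinate differences: Δφ = -0.00151°, Δλ = -0.00343°.
Converting to metres (1° lat = 111000 m, cos φ = 0.656807): observed ΔN = -167.6 m, observed ΔE = -250.1 m.
Subtracting the expected shift leaves a residual of -167.6 − (-152.2) = -15.4 m north and -250.1 − (-215.3) = -34.8 m east.
Residual distance = √((-15.4)² + (-34.8)²) = 38.0 m.

38 m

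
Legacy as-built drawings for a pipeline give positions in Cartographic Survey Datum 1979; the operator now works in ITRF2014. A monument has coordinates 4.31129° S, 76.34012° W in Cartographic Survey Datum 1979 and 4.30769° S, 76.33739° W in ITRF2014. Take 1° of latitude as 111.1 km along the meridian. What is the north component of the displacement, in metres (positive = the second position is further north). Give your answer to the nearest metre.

Δφ = -4.30769° − -4.31129° = +0.00360°; Δλ = -76.33739° − -76.34012° = +0.00273°.
ΔN = Δφ × 111100 = 400.0 m; ΔE = Δλ × 111100 × cos(-4.31129°) = +0.00273 × 111100 × 0.997170 = 302.4 m.

ΔN = 400 m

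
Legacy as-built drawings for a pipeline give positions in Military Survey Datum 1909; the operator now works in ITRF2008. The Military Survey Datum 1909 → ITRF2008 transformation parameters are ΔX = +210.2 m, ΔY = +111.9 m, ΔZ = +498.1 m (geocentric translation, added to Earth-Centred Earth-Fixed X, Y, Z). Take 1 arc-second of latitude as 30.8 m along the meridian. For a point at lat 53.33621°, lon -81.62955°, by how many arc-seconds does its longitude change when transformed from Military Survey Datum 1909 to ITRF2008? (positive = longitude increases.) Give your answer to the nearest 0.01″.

Δλ = 12.19″

sin φ = 0.802153, cos φ = 0.597118, sin λ = -0.989348, cos λ = 0.145573.
East component: ΔE = −sin λ·ΔX + cos λ·ΔY = −(-0.989348)(210.2) + (0.145573)(111.9) = 224.25 m.
1° of latitude spans 3600 × 30.80 = 110880 m; at latitude φ, 1° of longitude spans that × cos φ = 66208.5 m, so Δλ = 224.25 / 66208.5 × 3600 = 12.193″.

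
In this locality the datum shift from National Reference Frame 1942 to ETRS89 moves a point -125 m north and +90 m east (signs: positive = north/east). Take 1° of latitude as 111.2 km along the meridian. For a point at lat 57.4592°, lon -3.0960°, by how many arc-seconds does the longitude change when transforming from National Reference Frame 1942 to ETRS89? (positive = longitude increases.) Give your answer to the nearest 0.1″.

At latitude 57.4592°, cos φ = 0.537900.
1° of longitude at this latitude = 111.2 × cos φ = 59.81 km, so Δλ = 90.0 / 59814.5 = 0.0015047° = 5.417″.

Δλ = 5.4″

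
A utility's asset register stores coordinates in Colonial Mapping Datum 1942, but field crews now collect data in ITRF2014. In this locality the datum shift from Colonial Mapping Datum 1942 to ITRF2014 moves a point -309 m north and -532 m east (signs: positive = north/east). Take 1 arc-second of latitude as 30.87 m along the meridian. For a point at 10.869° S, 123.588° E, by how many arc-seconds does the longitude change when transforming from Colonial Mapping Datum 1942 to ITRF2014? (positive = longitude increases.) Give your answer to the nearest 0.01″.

At latitude -10.869°, cos φ = 0.982061.
1″ of longitude at this latitude = 30.87 × cos φ = 30.3162 m, so Δλ = -532.0 / 30.3162 = -17.548″.

Δλ = -17.55″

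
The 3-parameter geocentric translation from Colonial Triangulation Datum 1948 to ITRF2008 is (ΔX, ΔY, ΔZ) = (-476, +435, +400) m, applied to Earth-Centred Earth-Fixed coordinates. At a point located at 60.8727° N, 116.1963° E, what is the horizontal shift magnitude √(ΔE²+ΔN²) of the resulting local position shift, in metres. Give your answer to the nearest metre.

405 m

The local east axis at (φ, λ) is (−sin λ, cos λ, 0), so ΔE = −sin(116.1963°)·(-476) + cos(116.1963°)·435 = 235.08 m.
The local north axis is (−sin φ cos λ, −sin φ sin λ, cos φ), giving ΔN = -183.556 − 340.960 + 194.701 = -329.82 m.
Horizontal magnitude = √(ΔE² + ΔN²) = √(235.08² + (-329.82)²) = 405.02 m.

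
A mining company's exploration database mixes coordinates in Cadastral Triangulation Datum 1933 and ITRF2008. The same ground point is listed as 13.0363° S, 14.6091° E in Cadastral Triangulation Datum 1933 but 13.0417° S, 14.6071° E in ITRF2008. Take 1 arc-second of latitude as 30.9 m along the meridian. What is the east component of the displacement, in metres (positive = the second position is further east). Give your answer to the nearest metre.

Δφ = -13.0417° − -13.0363° = -0.0054°; Δλ = 14.6071° − 14.6091° = -0.0020°.
1° of latitude = 3600 × 30.90 = 111240 m.
ΔN = Δφ × 111240 = -600.7 m; ΔE = Δλ × 111240 × cos(-13.0363°) = -0.0020 × 111240 × 0.974227 = -216.7 m.

ΔE = -217 m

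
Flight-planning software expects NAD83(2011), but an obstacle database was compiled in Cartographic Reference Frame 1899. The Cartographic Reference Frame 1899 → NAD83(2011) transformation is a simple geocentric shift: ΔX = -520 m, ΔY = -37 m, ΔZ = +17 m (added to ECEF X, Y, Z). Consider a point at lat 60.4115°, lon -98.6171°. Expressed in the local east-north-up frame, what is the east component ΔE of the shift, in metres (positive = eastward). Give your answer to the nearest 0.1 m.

The local east axis at (φ, λ) is (−sin λ, cos λ, 0), so ΔE = −sin(-98.6171°)·(-520) + cos(-98.6171°)·(-37) = -508.59 m.

ΔE = -508.6 m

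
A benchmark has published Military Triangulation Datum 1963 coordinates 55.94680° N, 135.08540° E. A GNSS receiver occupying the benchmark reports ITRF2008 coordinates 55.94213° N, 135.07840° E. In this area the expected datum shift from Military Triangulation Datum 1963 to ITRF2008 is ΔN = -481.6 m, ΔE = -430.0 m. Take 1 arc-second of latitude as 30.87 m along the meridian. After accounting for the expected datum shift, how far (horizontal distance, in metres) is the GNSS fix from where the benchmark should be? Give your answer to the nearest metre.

38 m

Observed coordinate differences: Δφ = -0.00467°, Δλ = -0.00700°.
Converting to metres (1° lat = 111132 m, cos φ = 0.559962): observed ΔN = -519.0 m, observed ΔE = -435.6 m.
Subtracting the expected shift leaves a residual of -519.0 − (-481.6) = -37.4 m north and -435.6 − (-430.0) = -5.6 m east.
Residual distance = √((-37.4)² + (-5.6)²) = 37.8 m.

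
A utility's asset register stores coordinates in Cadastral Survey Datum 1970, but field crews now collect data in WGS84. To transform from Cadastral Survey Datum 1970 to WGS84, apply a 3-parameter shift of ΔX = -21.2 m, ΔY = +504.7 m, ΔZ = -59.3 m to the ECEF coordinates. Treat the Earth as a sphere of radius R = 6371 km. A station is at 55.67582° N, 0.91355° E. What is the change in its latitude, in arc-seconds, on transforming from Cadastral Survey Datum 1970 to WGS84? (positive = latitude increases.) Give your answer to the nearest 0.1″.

Δφ = -0.7″

sin φ = 0.825860, cos φ = 0.563875, sin λ = 0.015944, cos λ = 0.999873.
North component: ΔN = −sin φ cos λ·ΔX − sin φ sin λ·ΔY + cos φ·ΔZ = −(0.825860)(0.999873)(-21.2) − (0.825860)(0.015944)(504.7) + (0.563875)(-59.3) = -22.58 m.
1° of latitude spans πR/180 = 111195 m, so Δφ = -22.58 / 111195 × 3600 = -0.731″.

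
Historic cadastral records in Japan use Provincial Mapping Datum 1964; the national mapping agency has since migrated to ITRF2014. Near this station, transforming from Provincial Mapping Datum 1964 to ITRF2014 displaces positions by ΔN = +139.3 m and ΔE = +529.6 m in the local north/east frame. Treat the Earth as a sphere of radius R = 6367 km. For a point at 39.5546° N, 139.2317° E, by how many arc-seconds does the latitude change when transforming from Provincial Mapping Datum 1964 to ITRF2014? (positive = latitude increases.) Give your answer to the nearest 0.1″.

On a sphere of radius R, 1 rad of latitude = R, so Δφ = ΔN / R = 139.3 / 6367000 = 2.1878e-05 rad = 4.513″.

Δφ = 4.5″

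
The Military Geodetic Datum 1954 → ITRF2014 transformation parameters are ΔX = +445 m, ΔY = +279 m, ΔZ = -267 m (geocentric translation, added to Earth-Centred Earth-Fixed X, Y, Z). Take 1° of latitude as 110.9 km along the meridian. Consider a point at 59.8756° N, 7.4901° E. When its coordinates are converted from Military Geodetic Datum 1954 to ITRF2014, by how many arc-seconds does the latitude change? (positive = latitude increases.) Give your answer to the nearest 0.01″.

sin φ = 0.864938, cos φ = 0.501879, sin λ = 0.130355, cos λ = 0.991467.
North component: ΔN = −sin φ cos λ·ΔX − sin φ sin λ·ΔY + cos φ·ΔZ = −(0.864938)(0.991467)(445) − (0.864938)(0.130355)(279) + (0.501879)(-267) = -547.07 m.
1° of latitude spans 110900 m, so Δφ = -547.07 / 110900 × 3600 = -17.759″.

Δφ = -17.76″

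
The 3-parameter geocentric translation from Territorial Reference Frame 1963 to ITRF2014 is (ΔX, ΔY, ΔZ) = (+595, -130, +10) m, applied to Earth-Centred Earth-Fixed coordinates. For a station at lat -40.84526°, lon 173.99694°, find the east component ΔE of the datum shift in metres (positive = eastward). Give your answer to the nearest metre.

At φ = -40.84526°, λ = 173.99694°: sin φ = -0.654018, cos φ = 0.756479, sin λ = 0.104582, cos λ = -0.994516.
ΔE = −sin λ·ΔX + cos λ·ΔY = −(0.104582)·(595) + (-0.994516)·(-130) = 67.06 m.

ΔE = 67 m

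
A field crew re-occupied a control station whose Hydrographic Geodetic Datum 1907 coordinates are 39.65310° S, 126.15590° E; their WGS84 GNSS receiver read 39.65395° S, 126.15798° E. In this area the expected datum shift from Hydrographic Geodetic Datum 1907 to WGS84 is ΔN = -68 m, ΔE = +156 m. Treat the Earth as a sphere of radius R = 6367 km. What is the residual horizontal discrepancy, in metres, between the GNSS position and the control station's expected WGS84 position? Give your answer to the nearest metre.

Observed coordinate differences: Δφ = -0.00085°, Δλ = +0.00208°.
Converting to metres (1° lat = 111125 m, cos φ = 0.769922): observed ΔN = -94.5 m, observed ΔE = 178.0 m.
Subtracting the expected shift leaves a residual of -94.5 − (-68) = -26.5 m north and 178.0 − (156) = 22.0 m east.
Residual distance = √((-26.5)² + 22.0²) = 34.4 m.

34 m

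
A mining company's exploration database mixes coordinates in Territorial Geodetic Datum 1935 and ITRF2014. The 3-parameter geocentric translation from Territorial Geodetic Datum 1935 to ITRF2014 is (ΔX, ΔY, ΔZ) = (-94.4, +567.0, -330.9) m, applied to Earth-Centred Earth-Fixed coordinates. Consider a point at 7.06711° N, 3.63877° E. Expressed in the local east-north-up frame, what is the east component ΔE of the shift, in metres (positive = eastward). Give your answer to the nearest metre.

The local east axis at (φ, λ) is (−sin λ, cos λ, 0), so ΔE = −sin(3.63877°)·(-94.4) + cos(3.63877°)·567.0 = 571.85 m.

ΔE = 572 m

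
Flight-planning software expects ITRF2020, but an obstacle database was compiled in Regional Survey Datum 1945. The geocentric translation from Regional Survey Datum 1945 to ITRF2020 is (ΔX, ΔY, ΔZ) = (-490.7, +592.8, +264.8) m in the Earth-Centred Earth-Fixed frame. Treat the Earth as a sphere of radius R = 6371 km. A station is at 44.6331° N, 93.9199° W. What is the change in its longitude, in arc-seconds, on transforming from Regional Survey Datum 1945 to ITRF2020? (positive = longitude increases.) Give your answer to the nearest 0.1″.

sin φ = 0.702564, cos φ = 0.711620, sin λ = -0.997661, cos λ = -0.068362.
East component: ΔE = −sin λ·ΔX + cos λ·ΔY = −(-0.997661)(-490.7) + (-0.068362)(592.8) = -530.08 m.
1° of latitude spans πR/180 = 111195 m; at latitude φ, 1° of longitude spans that × cos φ = 79128.6 m, so Δλ = -530.08 / 79128.6 × 3600 = -24.116″.

Δλ = -24.1″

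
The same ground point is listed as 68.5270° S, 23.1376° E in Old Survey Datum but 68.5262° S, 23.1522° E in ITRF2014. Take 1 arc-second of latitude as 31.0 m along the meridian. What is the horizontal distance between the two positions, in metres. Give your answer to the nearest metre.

603 m

Δφ = -68.5262° − -68.5270° = +0.0008°; Δλ = 23.1522° − 23.1376° = +0.0146°.
1° of latitude = 3600 × 31.00 = 111600 m.
ΔN = Δφ × 111600 = 89.3 m; ΔE = Δλ × 111600 × cos(-68.5270°) = +0.0146 × 111600 × 0.366063 = 596.4 m.
Distance = √(ΔE² + ΔN²) = √(596.4² + 89.3²) = 603.1 m.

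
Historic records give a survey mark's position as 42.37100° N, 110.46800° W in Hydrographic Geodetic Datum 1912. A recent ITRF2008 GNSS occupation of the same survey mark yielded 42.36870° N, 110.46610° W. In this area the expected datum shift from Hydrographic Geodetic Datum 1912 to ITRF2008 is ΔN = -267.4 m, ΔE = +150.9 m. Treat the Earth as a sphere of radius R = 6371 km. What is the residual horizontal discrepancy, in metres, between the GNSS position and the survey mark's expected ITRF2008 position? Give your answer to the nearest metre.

13 m

Observed coordinate differences: Δφ = -0.00230°, Δλ = +0.00190°.
Converting to metres (1° lat = 111195 m, cos φ = 0.738797): observed ΔN = -255.7 m, observed ΔE = 156.1 m.
Subtracting the expected shift leaves a residual of -255.7 − (-267.4) = 11.7 m north and 156.1 − (150.9) = 5.2 m east.
Residual distance = √(11.7² + 5.2²) = 12.8 m.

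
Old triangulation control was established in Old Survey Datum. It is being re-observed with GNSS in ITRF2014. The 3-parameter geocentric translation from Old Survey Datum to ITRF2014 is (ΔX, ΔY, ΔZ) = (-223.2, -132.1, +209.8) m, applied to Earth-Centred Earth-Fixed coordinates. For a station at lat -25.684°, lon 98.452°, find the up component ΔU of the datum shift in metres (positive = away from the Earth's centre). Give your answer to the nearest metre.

ΔU = -179 m

At φ = -25.684°, λ = 98.452°: sin φ = -0.433407, cos φ = 0.901198, sin λ = 0.989139, cos λ = -0.146981.
ΔU = cos φ cos λ·ΔX + cos φ sin λ·ΔY + sin φ·ΔZ = (0.901198)(-0.146981)(-223.2) + (0.901198)(0.989139)(-132.1) + (-0.433407)(209.8) = -179.12 m.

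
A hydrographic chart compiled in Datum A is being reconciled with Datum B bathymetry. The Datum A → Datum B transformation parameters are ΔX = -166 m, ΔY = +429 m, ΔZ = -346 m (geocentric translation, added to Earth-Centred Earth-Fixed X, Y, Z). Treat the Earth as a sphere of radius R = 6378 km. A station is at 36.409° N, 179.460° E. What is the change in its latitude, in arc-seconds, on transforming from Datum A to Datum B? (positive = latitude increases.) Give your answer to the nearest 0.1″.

Δφ = -12.3″

sin φ = 0.593545, cos φ = 0.804801, sin λ = 0.009425, cos λ = -0.999956.
North component: ΔN = −sin φ cos λ·ΔX − sin φ sin λ·ΔY + cos φ·ΔZ = −(0.593545)(-0.999956)(-166) − (0.593545)(0.009425)(429) + (0.804801)(-346) = -379.38 m.
1° of latitude spans πR/180 = 111317 m, so Δφ = -379.38 / 111317 × 3600 = -12.269″.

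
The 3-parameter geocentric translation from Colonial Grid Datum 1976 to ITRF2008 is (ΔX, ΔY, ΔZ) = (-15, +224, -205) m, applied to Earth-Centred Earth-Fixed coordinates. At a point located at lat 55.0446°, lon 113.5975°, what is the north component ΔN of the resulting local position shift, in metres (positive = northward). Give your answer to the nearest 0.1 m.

ΔN = -290.6 m

At φ = 55.0446°, λ = 113.5975°: sin φ = 0.819598, cos φ = 0.572939, sin λ = 0.916380, cos λ = -0.400309.
ΔN = −sin φ cos λ·ΔX − sin φ sin λ·ΔY + cos φ·ΔZ = −(0.819598)(-0.400309)(-15) − (0.819598)(0.916380)(224) + (0.572939)(-205) = -290.61 m.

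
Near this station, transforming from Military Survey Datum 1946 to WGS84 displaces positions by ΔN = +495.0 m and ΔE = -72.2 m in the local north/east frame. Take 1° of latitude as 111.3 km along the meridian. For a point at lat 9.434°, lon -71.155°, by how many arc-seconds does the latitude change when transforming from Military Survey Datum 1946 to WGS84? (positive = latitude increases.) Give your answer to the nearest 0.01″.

Δφ = 16.01″

1° of latitude = 111.3 km, so Δφ = 495.0 / 111300 = 0.0044474° = 16.011″.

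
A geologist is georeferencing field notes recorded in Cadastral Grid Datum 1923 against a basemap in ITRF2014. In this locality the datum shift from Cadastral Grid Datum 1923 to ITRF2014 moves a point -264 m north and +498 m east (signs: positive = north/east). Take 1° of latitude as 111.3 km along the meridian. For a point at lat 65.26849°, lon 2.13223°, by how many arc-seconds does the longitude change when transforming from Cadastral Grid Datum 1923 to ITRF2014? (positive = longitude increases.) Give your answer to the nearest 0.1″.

Δλ = 38.5″

At latitude 65.26849°, cos φ = 0.418367.
1° of longitude at this latitude = 111.3 × cos φ = 46.56 km, so Δλ = 498.0 / 46564.2 = 0.0106949° = 38.502″.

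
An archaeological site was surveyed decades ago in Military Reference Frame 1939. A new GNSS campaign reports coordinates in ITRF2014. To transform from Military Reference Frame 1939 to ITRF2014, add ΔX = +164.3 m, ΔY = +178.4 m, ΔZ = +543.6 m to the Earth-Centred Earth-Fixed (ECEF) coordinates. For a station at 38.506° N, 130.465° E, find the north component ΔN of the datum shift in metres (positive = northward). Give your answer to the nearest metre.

At φ = 38.506°, λ = 130.465°: sin φ = 0.622597, cos φ = 0.782543, sin λ = 0.760803, cos λ = -0.648983.
ΔN = −sin φ cos λ·ΔX − sin φ sin λ·ΔY + cos φ·ΔZ = −(0.622597)(-0.648983)(164.3) − (0.622597)(0.760803)(178.4) + (0.782543)(543.6) = 407.27 m.

ΔN = 407 m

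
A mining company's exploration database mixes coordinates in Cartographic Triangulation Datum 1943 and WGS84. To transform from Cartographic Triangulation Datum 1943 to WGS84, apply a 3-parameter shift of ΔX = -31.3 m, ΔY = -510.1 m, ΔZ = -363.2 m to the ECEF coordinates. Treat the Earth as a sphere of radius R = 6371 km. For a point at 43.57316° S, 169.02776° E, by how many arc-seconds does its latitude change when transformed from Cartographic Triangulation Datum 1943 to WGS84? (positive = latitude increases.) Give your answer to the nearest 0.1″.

sin φ = -0.689280, cos φ = 0.724495, sin λ = 0.190333, cos λ = -0.981720.
North component: ΔN = −sin φ cos λ·ΔX − sin φ sin λ·ΔY + cos φ·ΔZ = −(-0.689280)(-0.981720)(-31.3) − (-0.689280)(0.190333)(-510.1) + (0.724495)(-363.2) = -308.88 m.
1° of latitude spans πR/180 = 111195 m, so Δφ = -308.88 / 111195 × 3600 = -10.000″.

Δφ = -10.0″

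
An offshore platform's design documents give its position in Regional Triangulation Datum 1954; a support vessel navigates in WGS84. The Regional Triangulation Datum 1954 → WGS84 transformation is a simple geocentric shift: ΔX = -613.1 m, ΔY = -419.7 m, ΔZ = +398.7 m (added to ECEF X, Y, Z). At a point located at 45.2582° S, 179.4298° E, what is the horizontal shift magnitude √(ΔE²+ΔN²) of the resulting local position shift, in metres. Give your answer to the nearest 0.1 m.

830.6 m

At φ = -45.2582°, λ = 179.4298°: sin φ = -0.710286, cos φ = 0.703913, sin λ = 0.009952, cos λ = -0.999950.
ΔE = −sin λ·ΔX + cos λ·ΔY = −(0.009952)·(-613.1) + (-0.999950)·(-419.7) = 425.78 m.
ΔN = −sin φ cos λ·ΔX − sin φ sin λ·ΔY + cos φ·ΔZ = −(-0.710286)(-0.999950)(-613.1) − (-0.710286)(0.009952)(-419.7) + (0.703913)(398.7) = 713.14 m.
Horizontal magnitude = √(ΔE² + ΔN²) = √(425.78² + 713.14²) = 830.58 m.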